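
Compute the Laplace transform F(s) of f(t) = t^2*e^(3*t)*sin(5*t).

L{sin(5t)} = 5/(s^2 + 25).
Multiplying by e^(3t) shifts s → s - 3, so L{e^(3*t)*sin(5*t)} = 5/((s - 3)^2 + 25).
Then apply L{t^2·g(t)} = (-1)^2 d^2/ds^2[G(s)] with G(s) = 5/((s - 3)^2 + 25):
differentiating 2 times and applying the sign gives 10*(3*s^2 - 18*s + 2)/(s^2 - 6*s + 34)^3.

F(s) = 10*(3*s^2 - 18*s + 2)/(s^2 - 6*s + 34)^3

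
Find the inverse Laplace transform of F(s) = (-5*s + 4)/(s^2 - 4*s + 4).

Factor the denominator: s^2 - 4*s + 4 = (s - 2)^2.
Partial fraction decomposition gives [-5/(s - 2)] + [-6/(s - 2)^2].
Invert each term: -5/(s - 2) ↔ -5e^(2t); -6/(s - 2)^2 ↔ -6t·e^(2t).

-6*t*exp(2*t) - 5*exp(2*t)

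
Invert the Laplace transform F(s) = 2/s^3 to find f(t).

f(t) = t^2

Since L{t^2} = 2!/s^3 = 2/s^3, the inverse is t^2.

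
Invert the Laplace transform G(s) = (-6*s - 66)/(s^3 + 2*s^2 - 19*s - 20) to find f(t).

f(t) = -2*exp(4*t) + 3*exp(-t) - exp(-5*t)

Factor the denominator: s^3 + 2*s^2 - 19*s - 20 = (s - 4)*(s + 1)*(s + 5).
Partial fraction decomposition gives [-2/(s - 4)] + [3/(s + 1)] + [-1/(s + 5)].
Invert each term: -2/(s - 4) ↔ -2e^(4t); 3/(s + 1) ↔ 3e^(-t); -1/(s + 5) ↔ -e^(-5t).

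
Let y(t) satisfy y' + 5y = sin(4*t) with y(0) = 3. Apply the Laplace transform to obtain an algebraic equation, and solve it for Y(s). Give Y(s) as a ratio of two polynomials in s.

Laplace-transform each side.
The derivative rules (L{y'} = sY - y(0) = sY - 3) turn the left side into (s + 5)Y - (3).
The right side is L{sin(4*t)} = 4/(s^2 + 16).
So (s + 5)Y = 4/(s^2 + 16) + (3).
Divide through and combine into a single rational function.

Y(s) = (3*s^2 + 52)/(s^3 + 5*s^2 + 16*s + 80)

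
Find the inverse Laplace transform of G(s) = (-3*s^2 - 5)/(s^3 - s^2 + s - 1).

Factor the denominator: s^3 - s^2 + s - 1 = (s - 1)*(s^2 + 1).
Partial fraction decomposition gives [-4/(s - 1)] + [s/(s^2 + 1)] + [1/(s^2 + 1)].
Invert each term: -4/(s - 1) ↔ -4e^(t); 1·s/(s^2 + 1) ↔ cos(t); 1·1/(s^2 + 1) ↔ sin(t).

-4*exp(t) + sin(t) + cos(t)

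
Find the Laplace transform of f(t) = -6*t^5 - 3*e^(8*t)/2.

By linearity of the Laplace transform, transform each term separately.
(-6)·[L{t^5} = 5!/s^6 = 120/s^6]; (-3/2)·[L{e^(8t)} = 1/(s - 8)].

-3/(2*(s - 8)) - 720/s^6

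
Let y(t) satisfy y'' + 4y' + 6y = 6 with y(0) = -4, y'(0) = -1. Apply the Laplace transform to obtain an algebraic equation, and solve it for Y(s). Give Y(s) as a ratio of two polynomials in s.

Y(s) = (-4*s^2 - 17*s + 6)/(s^3 + 4*s^2 + 6*s)

Take the Laplace transform of both sides.
The derivative rules (L{y''} = s^2 Y - s·y(0) - y'(0) and L{y'} = sY - y(0), with y(0) = -4, y'(0) = -1) turn the left side into (s^2 + 4*s + 6)Y - (-4*s - 17).
The right side is L{6} = 6/s.
So (s^2 + 4*s + 6)Y = 6/s + (-4*s - 17).
Isolate Y and clear denominators.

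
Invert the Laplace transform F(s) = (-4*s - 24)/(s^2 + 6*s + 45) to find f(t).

Complete the square in the denominator: s^2 + 6*s + 45 = (s + 3)^2 + 6^2.
Split the numerator to match: -4*s - 24 = -4·(s + 3) - 2·6.
Invert each term: -4·(s + 3)/((s + 3)^2 + 36) ↔ -4e^(-3t)cos(6t); -2·6/((s + 3)^2 + 36) ↔ -2e^(-3t)sin(6t).

f(t) = -2*exp(-3*t)*sin(6*t) - 4*exp(-3*t)*cos(6*t)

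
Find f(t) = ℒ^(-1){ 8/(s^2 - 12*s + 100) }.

Rewrite the denominator: s^2 - 12*s + 100 = (s - 6)^2 + 64.
The form in (s - 6) signals a first-shifting-theorem factor e^(6t).
Since L{sin(8t)} = 8/(s^2 + 64), the inverse is e^(6*t)*sin(8*t).

f(t) = exp(6*t)*sin(8*t)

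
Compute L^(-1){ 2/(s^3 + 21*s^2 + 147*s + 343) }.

Rewrite the denominator: s^3 + 21*s^2 + 147*s + 343 = (s + 7)^3.
The form in (s + 7) signals a first-shifting-theorem factor e^(-7t).
Since L{t^2} = 2!/s^3 = 2/s^3, the inverse is t^2*e^(-7*t).

t^2*exp(-7*t)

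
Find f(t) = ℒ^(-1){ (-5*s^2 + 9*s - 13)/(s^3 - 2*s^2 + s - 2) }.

Factor the denominator: s^3 - 2*s^2 + s - 2 = (s - 2)*(s^2 + 1).
Partial fraction decomposition gives [-3/(s - 2)] + [-2*s/(s^2 + 1)] + [5/(s^2 + 1)].
Invert each term: -3/(s - 2) ↔ -3e^(2t); -2·s/(s^2 + 1) ↔ -2cos(t); 5·1/(s^2 + 1) ↔ 5sin(t).

f(t) = -3*exp(2*t) + 5*sin(t) - 2*cos(t)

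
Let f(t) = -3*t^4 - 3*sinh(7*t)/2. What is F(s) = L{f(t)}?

By linearity of the Laplace transform, transform each term separately.
(-3)·[L{t^4} = 4!/s^5 = 24/s^5]; (-3/2)·[L{sinh(7t)} = 7/(s^2 - 49)].

F(s) = -21/(2*(s^2 - 49)) - 72/s^5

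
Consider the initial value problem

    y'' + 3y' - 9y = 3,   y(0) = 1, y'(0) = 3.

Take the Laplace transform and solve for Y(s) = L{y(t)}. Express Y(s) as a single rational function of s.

Y(s) = (s^2 + 6*s + 3)/(s^3 + 3*s^2 - 9*s)

Laplace-transform each side.
With L{y''} = s^2 Y - s·y(0) - y'(0) and L{y'} = sY - y(0), with y(0) = 1, y'(0) = 3: the LHS transforms to (s^2 + 3*s - 9)Y - (s + 6).
The right side is L{3} = 3/s.
So (s^2 + 3*s - 9)Y = 3/s + (s + 6).
Divide through and combine into a single rational function.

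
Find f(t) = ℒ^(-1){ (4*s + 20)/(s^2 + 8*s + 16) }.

f(t) = 4*t*exp(-4*t) + 4*exp(-4*t)

Factor the denominator: s^2 + 8*s + 16 = (s + 4)^2.
Partial fraction decomposition gives [4/(s + 4)] + [4/(s + 4)^2].
Invert each term: 4/(s + 4) ↔ 4e^(-4t); 4/(s + 4)^2 ↔ 4t·e^(-4t).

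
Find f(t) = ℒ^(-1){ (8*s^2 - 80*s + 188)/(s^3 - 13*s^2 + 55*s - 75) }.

Factor the denominator: s^3 - 13*s^2 + 55*s - 75 = (s - 5)^2*(s - 3).
Partial fraction decomposition gives [3/(s - 5)] + [-6/(s - 5)^2] + [5/(s - 3)].
Invert each term: 3/(s - 5) ↔ 3e^(5t); -6/(s - 5)^2 ↔ -6t·e^(5t); 5/(s - 3) ↔ 5e^(3t).

f(t) = -6*t*exp(5*t) + 3*exp(5*t) + 5*exp(3*t)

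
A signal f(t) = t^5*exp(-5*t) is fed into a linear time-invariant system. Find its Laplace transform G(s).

G(s) = 120/(s + 5)^6

L{t^5} = 5!/s^6 = 120/s^6.
By the first shifting theorem, multiplying by e^(-5t) replaces s with s + 5.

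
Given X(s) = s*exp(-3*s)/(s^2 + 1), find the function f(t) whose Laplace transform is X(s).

f(t) = Heaviside(t - 3)*(cos(t - 3))

The factor e^(-3s) signals a time shift by c = 3 (second shifting theorem).
L{cos(t)} = s/(s^2 + 1), so L^-1{s/(s^2 + 1)} = cos(t).
Hence the inverse is u(t - 3) times that function evaluated at t - 3.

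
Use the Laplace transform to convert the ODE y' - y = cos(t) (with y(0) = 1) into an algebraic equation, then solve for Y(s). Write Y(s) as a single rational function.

Y(s) = (s^2 + s + 1)/(s^3 - s^2 + s - 1)

Apply the Laplace transform to the equation.
Using L{y'} = sY - y(0) = sY - 1, the left side becomes (s - 1)Y - (1).
The right side is L{cos(t)} = s/(s^2 + 1).
So (s - 1)Y = s/(s^2 + 1) + (1).
Divide through and combine into a single rational function.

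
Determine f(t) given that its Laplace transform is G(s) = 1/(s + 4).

f(t) = exp(-4*t)

Since L{e^(-4t)} = 1/(s + 4), the inverse is exp(-4*t).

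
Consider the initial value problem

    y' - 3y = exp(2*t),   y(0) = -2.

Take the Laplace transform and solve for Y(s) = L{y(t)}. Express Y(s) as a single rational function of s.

Take the Laplace transform of both sides.
Using L{y'} = sY - y(0) = sY - (-2), the left side becomes (s - 3)Y - (-2).
The right side is L{exp(2*t)} = 1/(s - 2).
So (s - 3)Y = 1/(s - 2) + (-2).
Divide through and combine into a single rational function.

Y(s) = (-2*s + 5)/(s^2 - 5*s + 6)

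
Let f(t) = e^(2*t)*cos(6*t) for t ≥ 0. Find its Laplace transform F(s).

F(s) = (s - 2)/((s - 2)^2 + 36)

L{cos(6t)} = s/(s^2 + 36).
By the first shifting theorem, multiplying by e^(2t) replaces s with s - 2.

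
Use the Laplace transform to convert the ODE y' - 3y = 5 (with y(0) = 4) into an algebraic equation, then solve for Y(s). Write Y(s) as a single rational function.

Take the Laplace transform of both sides.
Using L{y'} = sY - y(0) = sY - 4, the left side becomes (s - 3)Y - (4).
The right side is L{5} = 5/s.
So (s - 3)Y = 5/s + (4).
Solve for Y(s) and write it as one ratio of polynomials.

Y(s) = (4*s + 5)/(s^2 - 3*s)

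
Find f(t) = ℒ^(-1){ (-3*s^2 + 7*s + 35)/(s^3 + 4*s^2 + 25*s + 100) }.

f(t) = 3*sin(5*t) - 2*cos(5*t) - exp(-4*t)

Factor the denominator: s^3 + 4*s^2 + 25*s + 100 = (s + 4)*(s^2 + 25).
Partial fraction decomposition gives [-1/(s + 4)] + [-2*s/(s^2 + 25)] + [15/(s^2 + 25)].
Invert each term: -1/(s + 4) ↔ -e^(-4t); -2·s/(s^2 + 25) ↔ -2cos(5t); 3·5/(s^2 + 25) ↔ 3sin(5t).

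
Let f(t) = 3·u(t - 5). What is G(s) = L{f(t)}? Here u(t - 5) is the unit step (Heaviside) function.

By the second shifting theorem, L{u(t - c)·g(t - c)} = e^(-cs)·H(s) with c = 5 and H(s) = L{g(t)}.
L{3} = 3/s.

G(s) = 3*exp(-5*s)/s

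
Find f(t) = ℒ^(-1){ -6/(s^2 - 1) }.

f(t) = -6*sinh(t)

Since L{sinh(t)} = 1/(s^2 - 1), the inverse is sinh(t), scaled by -6.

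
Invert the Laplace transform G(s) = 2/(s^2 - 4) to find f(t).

f(t) = sinh(2*t)

Since L{sinh(2t)} = 2/(s^2 - 4), the inverse is sinh(2*t).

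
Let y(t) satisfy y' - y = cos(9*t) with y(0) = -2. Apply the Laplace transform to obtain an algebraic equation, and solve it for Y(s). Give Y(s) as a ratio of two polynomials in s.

Take the Laplace transform of both sides.
The derivative rules (L{y'} = sY - y(0) = sY - (-2)) turn the left side into (s - 1)Y - (-2).
The right side is L{cos(9*t)} = s/(s^2 + 81).
So (s - 1)Y = s/(s^2 + 81) + (-2).
Solve for Y(s) and write it as one ratio of polynomials.

Y(s) = (-2*s^2 + s - 162)/(s^3 - s^2 + 81*s - 81)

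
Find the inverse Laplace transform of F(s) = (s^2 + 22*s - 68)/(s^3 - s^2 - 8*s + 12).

Factor the denominator: s^3 - s^2 - 8*s + 12 = (s - 2)^2*(s + 3).
Partial fraction decomposition gives [6/(s - 2)] + [-4/(s - 2)^2] + [-5/(s + 3)].
Invert each term: 6/(s - 2) ↔ 6e^(2t); -4/(s - 2)^2 ↔ -4t·e^(2t); -5/(s + 3) ↔ -5e^(-3t).

-4*t*exp(2*t) + 6*exp(2*t) - 5*exp(-3*t)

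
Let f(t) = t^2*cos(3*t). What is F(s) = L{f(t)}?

L{cos(3t)} = s/(s^2 + 9).
Then apply L{t^2·g(t)} = (-1)^2 d^2/ds^2[G(s)] with G(s) = s/(s^2 + 9):
differentiating 2 times and applying the sign gives 2*s*(s^2 - 27)/(s^2 + 9)^3.

F(s) = 2*s*(s^2 - 27)/(s^2 + 9)^3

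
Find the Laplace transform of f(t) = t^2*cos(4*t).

L{cos(4t)} = s/(s^2 + 16).
Then apply L{t^2·g(t)} = (-1)^2 d^2/ds^2[G(s)] with G(s) = s/(s^2 + 16):
differentiating 2 times and applying the sign gives 2*s*(s^2 - 48)/(s^2 + 16)^3.

2*s*(s^2 - 48)/(s^2 + 16)^3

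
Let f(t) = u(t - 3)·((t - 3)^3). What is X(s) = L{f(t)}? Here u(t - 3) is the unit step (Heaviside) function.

X(s) = 6*exp(-3*s)/s^4

By the second shifting theorem, L{u(t - c)·g(t - c)} = e^(-cs)·G(s) with c = 3 and G(s) = L{g(t)}.
L{t^3} = 3!/s^4 = 6/s^4.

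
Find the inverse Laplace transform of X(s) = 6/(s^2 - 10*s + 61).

exp(5*t)*sin(6*t)

Rewrite the denominator: s^2 - 10*s + 61 = (s - 5)^2 + 36.
The form in (s - 5) signals a first-shifting-theorem factor e^(5t).
Since L{sin(6t)} = 6/(s^2 + 36), the inverse is exp(5*t)*sin(6*t).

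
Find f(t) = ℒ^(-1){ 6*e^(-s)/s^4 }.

The factor e^(-s) signals a time shift by c = 1 (second shifting theorem).
L{t^3} = 3!/s^4 = 6/s^4, so L^-1{6/s^4} = t^3.
Hence the inverse is u(t - 1) times that function evaluated at t - 1.

f(t) = Heaviside(t - 1)*((t - 1)^3)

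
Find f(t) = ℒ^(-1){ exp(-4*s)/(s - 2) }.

The factor e^(-4s) signals a time shift by c = 4 (second shifting theorem).
L{e^(2t)} = 1/(s - 2), so L^-1{1/(s - 2)} = exp(2*t).
Hence the inverse is u(t - 4) times that function evaluated at t - 4.

f(t) = Heaviside(t - 4)*(exp(2*t - 8))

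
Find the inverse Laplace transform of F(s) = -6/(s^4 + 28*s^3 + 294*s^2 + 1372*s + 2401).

Rewrite the denominator: s^4 + 28*s^3 + 294*s^2 + 1372*s + 2401 = (s + 7)^4.
The form in (s + 7) signals a first-shifting-theorem factor e^(-7t).
Since L{t^3} = 3!/s^4 = 6/s^4, the inverse is t^3*e^(-7*t), scaled by -1.

-t^3*exp(-7*t)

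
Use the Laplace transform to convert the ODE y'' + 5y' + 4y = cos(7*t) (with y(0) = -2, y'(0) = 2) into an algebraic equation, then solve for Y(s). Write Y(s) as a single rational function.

Y(s) = (-2*s^3 - 8*s^2 - 97*s - 392)/(s^4 + 5*s^3 + 53*s^2 + 245*s + 196)

Apply the Laplace transform to the equation.
With L{y''} = s^2 Y - s·y(0) - y'(0) and L{y'} = sY - y(0), with y(0) = -2, y'(0) = 2: the LHS transforms to (s^2 + 5*s + 4)Y - (-2*s - 8).
The right side is L{cos(7*t)} = s/(s^2 + 49).
So (s^2 + 5*s + 4)Y = s/(s^2 + 49) + (-2*s - 8).
Isolate Y and clear denominators.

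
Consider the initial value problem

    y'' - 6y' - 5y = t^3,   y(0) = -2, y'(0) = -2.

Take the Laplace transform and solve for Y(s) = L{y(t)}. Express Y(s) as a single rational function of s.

Laplace-transform each side.
With L{y''} = s^2 Y - s·y(0) - y'(0) and L{y'} = sY - y(0), with y(0) = -2, y'(0) = -2: the LHS transforms to (s^2 - 6*s - 5)Y - (-2*s + 10).
The right side is L{t^3} = 6/s^4.
So (s^2 - 6*s - 5)Y = 6/s^4 + (-2*s + 10).
Solve for Y(s) and write it as one ratio of polynomials.

Y(s) = (-2*s^5 + 10*s^4 + 6)/(s^6 - 6*s^5 - 5*s^4)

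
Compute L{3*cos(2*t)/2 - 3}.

The transform is linear, so treat each term independently.
(3/2)·[L{cos(2t)} = s/(s^2 + 4)]; L{-3} = -3/s.

3*s/(2*(s^2 + 4)) - 3/s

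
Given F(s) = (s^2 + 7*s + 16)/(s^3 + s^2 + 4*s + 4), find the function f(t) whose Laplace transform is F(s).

Factor the denominator: s^3 + s^2 + 4*s + 4 = (s + 1)*(s^2 + 4).
Partial fraction decomposition gives [2/(s + 1)] + [-s/(s^2 + 4)] + [8/(s^2 + 4)].
Invert each term: 2/(s + 1) ↔ 2e^(-t); -1·s/(s^2 + 4) ↔ -cos(2t); 4·2/(s^2 + 4) ↔ 4sin(2t).

f(t) = 4*sin(2*t) - cos(2*t) + 2*exp(-t)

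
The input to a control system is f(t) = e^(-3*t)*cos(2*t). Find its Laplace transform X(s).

X(s) = (s + 3)/((s + 3)^2 + 4)

L{cos(2t)} = s/(s^2 + 4).
By the first shifting theorem, multiplying by e^(-3t) replaces s with s + 3.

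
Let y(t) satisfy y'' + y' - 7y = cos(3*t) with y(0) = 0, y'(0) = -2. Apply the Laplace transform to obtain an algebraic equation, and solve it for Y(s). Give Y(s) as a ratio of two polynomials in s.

Y(s) = (-2*s^2 + s - 18)/(s^4 + s^3 + 2*s^2 + 9*s - 63)

Take the Laplace transform of both sides.
The derivative rules (L{y''} = s^2 Y - s·y(0) - y'(0) and L{y'} = sY - y(0), with y(0) = 0, y'(0) = -2) turn the left side into (s^2 + s - 7)Y - (-2).
The right side is L{cos(3*t)} = s/(s^2 + 9).
So (s^2 + s - 7)Y = s/(s^2 + 9) + (-2).
Isolate Y and clear denominators.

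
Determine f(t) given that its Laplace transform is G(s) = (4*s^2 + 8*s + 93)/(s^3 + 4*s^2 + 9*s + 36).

f(t) = 4*sin(3*t) - cos(3*t) + 5*exp(-4*t)

Factor the denominator: s^3 + 4*s^2 + 9*s + 36 = (s + 4)*(s^2 + 9).
Partial fraction decomposition gives [5/(s + 4)] + [-s/(s^2 + 9)] + [12/(s^2 + 9)].
Invert each term: 5/(s + 4) ↔ 5e^(-4t); -1·s/(s^2 + 9) ↔ -cos(3t); 4·3/(s^2 + 9) ↔ 4sin(3t).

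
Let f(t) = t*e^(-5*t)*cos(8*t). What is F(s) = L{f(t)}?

F(s) = (s - 3)*(s + 13)/(s^2 + 10*s + 89)^2

L{cos(8t)} = s/(s^2 + 64).
Multiplying by e^(-5t) shifts s → s + 5, so L{e^(-5*t)*cos(8*t)} = (s + 5)/((s + 5)^2 + 64).
Then apply L{t·g(t)} = -d/ds[G(s)] with G(s) = (s + 5)/((s + 5)^2 + 64):
differentiating 1 time and applying the sign gives (s - 3)*(s + 13)/(s^2 + 10*s + 89)^2.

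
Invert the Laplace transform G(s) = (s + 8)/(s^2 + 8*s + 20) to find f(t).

Complete the square in the denominator: s^2 + 8*s + 20 = (s + 4)^2 + 2^2.
Split the numerator to match: s + 8 = 1·(s + 4) + 2·2.
Invert each term: 1·(s + 4)/((s + 4)^2 + 4) ↔ e^(-4t)cos(2t); 2·2/((s + 4)^2 + 4) ↔ 2e^(-4t)sin(2t).

f(t) = 2*exp(-4*t)*sin(2*t) + exp(-4*t)*cos(2*t)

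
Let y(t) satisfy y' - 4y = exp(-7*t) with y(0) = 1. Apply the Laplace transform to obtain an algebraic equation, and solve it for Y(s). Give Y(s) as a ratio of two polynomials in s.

Y(s) = (s + 8)/(s^2 + 3*s - 28)

Laplace-transform each side.
The derivative rules (L{y'} = sY - y(0) = sY - 1) turn the left side into (s - 4)Y - (1).
The right side is L{exp(-7*t)} = 1/(s + 7).
So (s - 4)Y = 1/(s + 7) + (1).
Divide through and combine into a single rational function.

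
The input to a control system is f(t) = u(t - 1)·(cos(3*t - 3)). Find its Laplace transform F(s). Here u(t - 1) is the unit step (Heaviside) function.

F(s) = s*exp(-s)/(s^2 + 9)

By the second shifting theorem, L{u(t - c)·g(t - c)} = e^(-cs)·G(s) with c = 1 and G(s) = L{g(t)}.
L{cos(3t)} = s/(s^2 + 9).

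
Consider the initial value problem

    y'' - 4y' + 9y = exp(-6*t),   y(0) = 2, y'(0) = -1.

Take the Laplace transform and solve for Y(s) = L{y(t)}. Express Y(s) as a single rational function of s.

Y(s) = (2*s^2 + 3*s - 53)/(s^3 + 2*s^2 - 15*s + 54)

Take the Laplace transform of both sides.
With L{y''} = s^2 Y - s·y(0) - y'(0) and L{y'} = sY - y(0), with y(0) = 2, y'(0) = -1: the LHS transforms to (s^2 - 4*s + 9)Y - (2*s - 9).
The right side is L{exp(-6*t)} = 1/(s + 6).
So (s^2 - 4*s + 9)Y = 1/(s + 6) + (2*s - 9).
Divide through and combine into a single rational function.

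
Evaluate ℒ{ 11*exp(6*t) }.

11/(s - 6)

L{11} = 11/s.
By the first shifting theorem, multiplying by e^(6t) replaces s with s - 6.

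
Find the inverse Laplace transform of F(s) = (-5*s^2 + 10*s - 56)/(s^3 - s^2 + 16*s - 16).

Factor the denominator: s^3 - s^2 + 16*s - 16 = (s - 1)*(s^2 + 16).
Partial fraction decomposition gives [-3/(s - 1)] + [-2*s/(s^2 + 16)] + [8/(s^2 + 16)].
Invert each term: -3/(s - 1) ↔ -3e^(t); -2·s/(s^2 + 16) ↔ -2cos(4t); 2·4/(s^2 + 16) ↔ 2sin(4t).

-3*exp(t) + 2*sin(4*t) - 2*cos(4*t)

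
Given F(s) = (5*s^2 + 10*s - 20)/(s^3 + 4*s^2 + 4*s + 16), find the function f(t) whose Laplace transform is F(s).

f(t) = -3*sin(2*t) + 4*cos(2*t) + exp(-4*t)

Factor the denominator: s^3 + 4*s^2 + 4*s + 16 = (s + 4)*(s^2 + 4).
Partial fraction decomposition gives [1/(s + 4)] + [4*s/(s^2 + 4)] + [-6/(s^2 + 4)].
Invert each term: 1/(s + 4) ↔ e^(-4t); 4·s/(s^2 + 4) ↔ 4cos(2t); -3·2/(s^2 + 4) ↔ -3sin(2t).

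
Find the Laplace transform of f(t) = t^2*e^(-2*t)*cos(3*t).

L{cos(3t)} = s/(s^2 + 9).
Multiplying by e^(-2t) shifts s → s + 2, so L{e^(-2*t)*cos(3*t)} = (s + 2)/((s + 2)^2 + 9).
Then apply L{t^2·g(t)} = (-1)^2 d^2/ds^2[G(s)] with G(s) = (s + 2)/((s + 2)^2 + 9):
differentiating 2 times and applying the sign gives 2*(s + 2)*(s^2 + 4*s - 23)/(s^2 + 4*s + 13)^3.

2*(s + 2)*(s^2 + 4*s - 23)/(s^2 + 4*s + 13)^3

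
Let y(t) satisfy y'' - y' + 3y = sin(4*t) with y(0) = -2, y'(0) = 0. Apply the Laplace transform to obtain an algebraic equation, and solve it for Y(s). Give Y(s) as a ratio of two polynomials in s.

Y(s) = (-2*s^3 + 2*s^2 - 32*s + 36)/(s^4 - s^3 + 19*s^2 - 16*s + 48)

Take the Laplace transform of both sides.
The derivative rules (L{y''} = s^2 Y - s·y(0) - y'(0) and L{y'} = sY - y(0), with y(0) = -2, y'(0) = 0) turn the left side into (s^2 - s + 3)Y - (-2*s + 2).
The right side is L{sin(4*t)} = 4/(s^2 + 16).
So (s^2 - s + 3)Y = 4/(s^2 + 16) + (-2*s + 2).
Isolate Y and clear denominators.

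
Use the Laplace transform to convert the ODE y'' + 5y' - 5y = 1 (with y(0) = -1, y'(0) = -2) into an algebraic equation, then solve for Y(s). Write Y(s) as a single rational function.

Laplace-transform each side.
The derivative rules (L{y''} = s^2 Y - s·y(0) - y'(0) and L{y'} = sY - y(0), with y(0) = -1, y'(0) = -2) turn the left side into (s^2 + 5*s - 5)Y - (-s - 7).
The right side is L{1} = 1/s.
So (s^2 + 5*s - 5)Y = 1/s + (-s - 7).
Solve for Y(s) and write it as one ratio of polynomials.

Y(s) = (-s^2 - 7*s + 1)/(s^3 + 5*s^2 - 5*s)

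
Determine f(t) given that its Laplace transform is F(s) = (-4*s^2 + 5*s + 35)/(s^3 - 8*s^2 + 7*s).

f(t) = -3*exp(7*t) - 6*exp(t) + 5

Factor the denominator: s^3 - 8*s^2 + 7*s = s*(s - 7)*(s - 1).
Partial fraction decomposition gives [-3/(s - 7)] + [-6/(s - 1)] + [5/s].
Invert each term: -3/(s - 7) ↔ -3e^(7t); -6/(s - 1) ↔ -6e^(t); 5/(s - 0) ↔ 5e^(0t).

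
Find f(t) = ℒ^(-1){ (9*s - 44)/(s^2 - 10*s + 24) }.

f(t) = 5*exp(6*t) + 4*exp(4*t)

Factor the denominator: s^2 - 10*s + 24 = (s - 6)*(s - 4).
Partial fraction decomposition gives [5/(s - 6)] + [4/(s - 4)].
Invert each term: 5/(s - 6) ↔ 5e^(6t); 4/(s - 4) ↔ 4e^(4t).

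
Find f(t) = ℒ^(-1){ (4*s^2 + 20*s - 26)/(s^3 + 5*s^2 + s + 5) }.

f(t) = -5*sin(t) + 5*cos(t) - exp(-5*t)

Factor the denominator: s^3 + 5*s^2 + s + 5 = (s + 5)*(s^2 + 1).
Partial fraction decomposition gives [-1/(s + 5)] + [5*s/(s^2 + 1)] + [-5/(s^2 + 1)].
Invert each term: -1/(s + 5) ↔ -e^(-5t); 5·s/(s^2 + 1) ↔ 5cos(t); -5·1/(s^2 + 1) ↔ -5sin(t).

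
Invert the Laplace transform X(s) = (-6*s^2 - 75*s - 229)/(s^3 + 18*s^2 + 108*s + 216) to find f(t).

f(t) = 5*t^2*exp(-6*t)/2 - 3*t*exp(-6*t) - 6*exp(-6*t)

Factor the denominator: s^3 + 18*s^2 + 108*s + 216 = (s + 6)^3.
Partial fraction decomposition gives [-6/(s + 6)] + [-3/(s + 6)^2] + [5/(s + 6)^3].
Invert each term: -6/(s + 6) ↔ -6e^(-6t); -3/(s + 6)^2 ↔ -3t·e^(-6t); 5/(s + 6)^3 ↔ (5/2)t^2·e^(-6t).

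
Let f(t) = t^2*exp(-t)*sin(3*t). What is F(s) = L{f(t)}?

F(s) = 18*(s^2 + 2*s - 2)/(s^2 + 2*s + 10)^3

L{sin(3t)} = 3/(s^2 + 9).
Multiplying by e^(-t) shifts s → s + 1, so L{exp(-t)*sin(3*t)} = 3/((s + 1)^2 + 9).
Then apply L{t^2·g(t)} = (-1)^2 d^2/ds^2[G(s)] with G(s) = 3/((s + 1)^2 + 9):
differentiating 2 times and applying the sign gives 18*(s^2 + 2*s - 2)/(s^2 + 2*s + 10)^3.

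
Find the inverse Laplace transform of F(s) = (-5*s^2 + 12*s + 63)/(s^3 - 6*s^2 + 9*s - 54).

Factor the denominator: s^3 - 6*s^2 + 9*s - 54 = (s - 6)*(s^2 + 9).
Partial fraction decomposition gives [-1/(s - 6)] + [-4*s/(s^2 + 9)] + [-12/(s^2 + 9)].
Invert each term: -1/(s - 6) ↔ -e^(6t); -4·s/(s^2 + 9) ↔ -4cos(3t); -4·3/(s^2 + 9) ↔ -4sin(3t).

-exp(6*t) - 4*sin(3*t) - 4*cos(3*t)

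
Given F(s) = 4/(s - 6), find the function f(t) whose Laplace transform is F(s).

Since L{e^(6t)} = 1/(s - 6), the inverse is e^(6*t), scaled by 4.

f(t) = 4*exp(6*t)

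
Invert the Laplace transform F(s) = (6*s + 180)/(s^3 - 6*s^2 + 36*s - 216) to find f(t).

Factor the denominator: s^3 - 6*s^2 + 36*s - 216 = (s - 6)*(s^2 + 36).
Partial fraction decomposition gives [3/(s - 6)] + [-3*s/(s^2 + 36)] + [-12/(s^2 + 36)].
Invert each term: 3/(s - 6) ↔ 3e^(6t); -3·s/(s^2 + 36) ↔ -3cos(6t); -2·6/(s^2 + 36) ↔ -2sin(6t).

f(t) = 3*exp(6*t) - 2*sin(6*t) - 3*cos(6*t)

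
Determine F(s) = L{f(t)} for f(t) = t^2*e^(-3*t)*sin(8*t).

L{sin(8t)} = 8/(s^2 + 64).
Multiplying by e^(-3t) shifts s → s + 3, so L{e^(-3*t)*sin(8*t)} = 8/((s + 3)^2 + 64).
Then apply L{t^2·g(t)} = (-1)^2 d^2/ds^2[G(s)] with G(s) = 8/((s + 3)^2 + 64):
differentiating 2 times and applying the sign gives 16*(3*s^2 + 18*s - 37)/(s^2 + 6*s + 73)^3.

F(s) = 16*(3*s^2 + 18*s - 37)/(s^2 + 6*s + 73)^3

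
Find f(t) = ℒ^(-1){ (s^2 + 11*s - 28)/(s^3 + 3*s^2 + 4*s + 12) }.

f(t) = -2*sin(2*t) + 5*cos(2*t) - 4*exp(-3*t)

Factor the denominator: s^3 + 3*s^2 + 4*s + 12 = (s + 3)*(s^2 + 4).
Partial fraction decomposition gives [-4/(s + 3)] + [5*s/(s^2 + 4)] + [-4/(s^2 + 4)].
Invert each term: -4/(s + 3) ↔ -4e^(-3t); 5·s/(s^2 + 4) ↔ 5cos(2t); -2·2/(s^2 + 4) ↔ -2sin(2t).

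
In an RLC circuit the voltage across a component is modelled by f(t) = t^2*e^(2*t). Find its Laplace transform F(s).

L{e^(2t)} = 1/(s - 2).
Then apply L{t^2·g(t)} = (-1)^2 d^2/ds^2[G(s)] with G(s) = 1/(s - 2):
differentiating 2 times and applying the sign gives 2/(s - 2)^3.

F(s) = 2/(s - 2)^3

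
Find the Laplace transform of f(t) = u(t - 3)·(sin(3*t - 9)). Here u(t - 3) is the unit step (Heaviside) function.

3*exp(-3*s)/(s^2 + 9)

By the second shifting theorem, L{u(t - c)·g(t - c)} = e^(-cs)·G(s) with c = 3 and G(s) = L{g(t)}.
L{sin(3t)} = 3/(s^2 + 9).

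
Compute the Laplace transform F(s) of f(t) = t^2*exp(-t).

L{e^(-t)} = 1/(s + 1).
Then apply L{t^2·g(t)} = (-1)^2 d^2/ds^2[G(s)] with G(s) = 1/(s + 1):
differentiating 2 times and applying the sign gives 2/(s + 1)^3.

F(s) = 2/(s + 1)^3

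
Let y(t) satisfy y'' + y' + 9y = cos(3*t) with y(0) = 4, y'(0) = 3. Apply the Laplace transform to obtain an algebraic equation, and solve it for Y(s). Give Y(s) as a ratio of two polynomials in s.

Y(s) = (4*s^3 + 7*s^2 + 37*s + 63)/(s^4 + s^3 + 18*s^2 + 9*s + 81)

Laplace-transform each side.
With L{y''} = s^2 Y - s·y(0) - y'(0) and L{y'} = sY - y(0), with y(0) = 4, y'(0) = 3: the LHS transforms to (s^2 + s + 9)Y - (4*s + 7).
The right side is L{cos(3*t)} = s/(s^2 + 9).
So (s^2 + s + 9)Y = s/(s^2 + 9) + (4*s + 7).
Solve for Y(s) and write it as one ratio of polynomials.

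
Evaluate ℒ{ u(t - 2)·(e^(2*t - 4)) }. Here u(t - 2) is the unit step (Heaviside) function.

By the second shifting theorem, L{u(t - c)·g(t - c)} = e^(-cs)·G(s) with c = 2 and G(s) = L{g(t)}.
L{e^(2t)} = 1/(s - 2).

exp(-2*s)/(s - 2)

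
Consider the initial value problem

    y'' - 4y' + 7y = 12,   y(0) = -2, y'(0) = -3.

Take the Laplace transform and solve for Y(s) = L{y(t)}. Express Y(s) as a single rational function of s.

Laplace-transform each side.
Using L{y''} = s^2 Y - s·y(0) - y'(0) and L{y'} = sY - y(0), with y(0) = -2, y'(0) = -3, the left side becomes (s^2 - 4*s + 7)Y - (-2*s + 5).
The right side is L{12} = 12/s.
So (s^2 - 4*s + 7)Y = 12/s + (-2*s + 5).
Divide through and combine into a single rational function.

Y(s) = (-2*s^2 + 5*s + 12)/(s^3 - 4*s^2 + 7*s)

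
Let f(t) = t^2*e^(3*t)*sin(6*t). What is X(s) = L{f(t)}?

L{sin(6t)} = 6/(s^2 + 36).
Multiplying by e^(3t) shifts s → s - 3, so L{e^(3*t)*sin(6*t)} = 6/((s - 3)^2 + 36).
Then apply L{t^2·g(t)} = (-1)^2 d^2/ds^2[G(s)] with G(s) = 6/((s - 3)^2 + 36):
differentiating 2 times and applying the sign gives 36*(s^2 - 6*s - 3)/(s^2 - 6*s + 45)^3.

X(s) = 36*(s^2 - 6*s - 3)/(s^2 - 6*s + 45)^3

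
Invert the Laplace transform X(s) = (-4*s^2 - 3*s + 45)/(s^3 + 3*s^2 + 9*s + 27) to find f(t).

Factor the denominator: s^3 + 3*s^2 + 9*s + 27 = (s + 3)*(s^2 + 9).
Partial fraction decomposition gives [1/(s + 3)] + [-5*s/(s^2 + 9)] + [12/(s^2 + 9)].
Invert each term: 1/(s + 3) ↔ e^(-3t); -5·s/(s^2 + 9) ↔ -5cos(3t); 4·3/(s^2 + 9) ↔ 4sin(3t).

f(t) = 4*sin(3*t) - 5*cos(3*t) + exp(-3*t)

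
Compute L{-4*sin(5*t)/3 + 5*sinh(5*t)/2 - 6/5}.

-20/(3*(s^2 + 25)) + 25/(2*(s^2 - 25)) - 6/(5*s)

The transform is linear, so treat each term independently.
L{-6/5} = (-6/5)/s; (-4/3)·[L{sin(5t)} = 5/(s^2 + 25)]; (5/2)·[L{sinh(5t)} = 5/(s^2 - 25)].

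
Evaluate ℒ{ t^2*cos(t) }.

L{cos(t)} = s/(s^2 + 1).
Then apply L{t^2·g(t)} = (-1)^2 d^2/ds^2[G(s)] with G(s) = s/(s^2 + 1):
differentiating 2 times and applying the sign gives 2*s*(s^2 - 3)/(s^2 + 1)^3.

2*s*(s^2 - 3)/(s^2 + 1)^3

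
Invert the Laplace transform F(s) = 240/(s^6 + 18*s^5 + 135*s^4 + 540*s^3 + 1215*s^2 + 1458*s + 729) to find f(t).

Rewrite the denominator: s^6 + 18*s^5 + 135*s^4 + 540*s^3 + 1215*s^2 + 1458*s + 729 = (s + 3)^6.
The form in (s + 3) signals a first-shifting-theorem factor e^(-3t).
Since L{t^5} = 5!/s^6 = 120/s^6, the inverse is t^5*e^(-3*t), scaled by 2.

f(t) = 2*t^5*exp(-3*t)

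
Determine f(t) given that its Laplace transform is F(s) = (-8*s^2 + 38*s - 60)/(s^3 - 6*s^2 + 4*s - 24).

Factor the denominator: s^3 - 6*s^2 + 4*s - 24 = (s - 6)*(s^2 + 4).
Partial fraction decomposition gives [-3/(s - 6)] + [-5*s/(s^2 + 4)] + [8/(s^2 + 4)].
Invert each term: -3/(s - 6) ↔ -3e^(6t); -5·s/(s^2 + 4) ↔ -5cos(2t); 4·2/(s^2 + 4) ↔ 4sin(2t).

f(t) = -3*exp(6*t) + 4*sin(2*t) - 5*cos(2*t)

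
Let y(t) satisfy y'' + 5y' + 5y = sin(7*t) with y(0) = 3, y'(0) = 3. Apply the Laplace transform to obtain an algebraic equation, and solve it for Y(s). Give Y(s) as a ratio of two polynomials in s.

Y(s) = (3*s^3 + 18*s^2 + 147*s + 889)/(s^4 + 5*s^3 + 54*s^2 + 245*s + 245)

Apply the Laplace transform to the equation.
With L{y''} = s^2 Y - s·y(0) - y'(0) and L{y'} = sY - y(0), with y(0) = 3, y'(0) = 3: the LHS transforms to (s^2 + 5*s + 5)Y - (3*s + 18).
The right side is L{sin(7*t)} = 7/(s^2 + 49).
So (s^2 + 5*s + 5)Y = 7/(s^2 + 49) + (3*s + 18).
Divide through and combine into a single rational function.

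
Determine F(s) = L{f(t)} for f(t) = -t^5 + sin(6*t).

F(s) = 6/(s^2 + 36) - 120/s^6

By linearity of the Laplace transform, transform each term separately.
L{sin(6t)} = 6/(s^2 + 36); (-1)·[L{t^5} = 5!/s^6 = 120/s^6].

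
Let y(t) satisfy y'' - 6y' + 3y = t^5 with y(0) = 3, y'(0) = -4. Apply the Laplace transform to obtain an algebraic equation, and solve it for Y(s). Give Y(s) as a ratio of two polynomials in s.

Y(s) = (3*s^7 - 22*s^6 + 120)/(s^8 - 6*s^7 + 3*s^6)

Laplace-transform each side.
Using L{y''} = s^2 Y - s·y(0) - y'(0) and L{y'} = sY - y(0), with y(0) = 3, y'(0) = -4, the left side becomes (s^2 - 6*s + 3)Y - (3*s - 22).
The right side is L{t^5} = 120/s^6.
So (s^2 - 6*s + 3)Y = 120/s^6 + (3*s - 22).
Solve for Y(s) and write it as one ratio of polynomials.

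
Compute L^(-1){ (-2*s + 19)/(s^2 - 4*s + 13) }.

Complete the square in the denominator: s^2 - 4*s + 13 = (s - 2)^2 + 3^2.
Split the numerator to match: -2*s + 19 = -2·(s - 2) + 5·3.
Invert each term: -2·(s - 2)/((s - 2)^2 + 9) ↔ -2e^(2t)cos(3t); 5·3/((s - 2)^2 + 9) ↔ 5e^(2t)sin(3t).

5*exp(2*t)*sin(3*t) - 2*exp(2*t)*cos(3*t)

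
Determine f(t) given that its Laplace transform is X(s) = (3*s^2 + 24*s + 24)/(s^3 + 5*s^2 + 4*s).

Factor the denominator: s^3 + 5*s^2 + 4*s = s*(s + 1)*(s + 4).
Partial fraction decomposition gives [6/s] + [-2/(s + 4)] + [-1/(s + 1)].
Invert each term: 6/(s - 0) ↔ 6e^(0t); -2/(s + 4) ↔ -2e^(-4t); -1/(s + 1) ↔ -e^(-t).

f(t) = 6 - exp(-t) - 2*exp(-4*t)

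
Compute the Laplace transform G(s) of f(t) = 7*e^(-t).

G(s) = 7/(s + 1)

L{7} = 7/s.
By the first shifting theorem, multiplying by e^(-t) replaces s with s + 1.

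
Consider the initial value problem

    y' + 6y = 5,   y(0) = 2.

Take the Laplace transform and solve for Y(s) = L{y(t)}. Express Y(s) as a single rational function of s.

Y(s) = (2*s + 5)/(s^2 + 6*s)

Transform both sides with L{·}.
Using L{y'} = sY - y(0) = sY - 2, the left side becomes (s + 6)Y - (2).
The right side is L{5} = 5/s.
So (s + 6)Y = 5/s + (2).
Isolate Y and clear denominators.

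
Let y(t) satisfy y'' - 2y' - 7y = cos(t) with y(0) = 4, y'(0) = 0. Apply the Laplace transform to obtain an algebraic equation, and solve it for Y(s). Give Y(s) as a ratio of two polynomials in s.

Y(s) = (4*s^3 - 8*s^2 + 5*s - 8)/(s^4 - 2*s^3 - 6*s^2 - 2*s - 7)

Transform both sides with L{·}.
With L{y''} = s^2 Y - s·y(0) - y'(0) and L{y'} = sY - y(0), with y(0) = 4, y'(0) = 0: the LHS transforms to (s^2 - 2*s - 7)Y - (4*s - 8).
The right side is L{cos(t)} = s/(s^2 + 1).
So (s^2 - 2*s - 7)Y = s/(s^2 + 1) + (4*s - 8).
Divide through and combine into a single rational function.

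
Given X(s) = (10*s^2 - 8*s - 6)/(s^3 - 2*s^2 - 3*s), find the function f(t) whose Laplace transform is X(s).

f(t) = 5*exp(3*t) + 2 + 3*exp(-t)

Factor the denominator: s^3 - 2*s^2 - 3*s = s*(s - 3)*(s + 1).
Partial fraction decomposition gives [5/(s - 3)] + [2/s] + [3/(s + 1)].
Invert each term: 5/(s - 3) ↔ 5e^(3t); 2/(s - 0) ↔ 2e^(0t); 3/(s + 1) ↔ 3e^(-t).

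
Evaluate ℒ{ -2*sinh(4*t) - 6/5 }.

The transform is linear, so treat each term independently.
(-2)·[L{sinh(4t)} = 4/(s^2 - 16)]; L{-6/5} = (-6/5)/s.

-8/(s^2 - 16) - 6/(5*s)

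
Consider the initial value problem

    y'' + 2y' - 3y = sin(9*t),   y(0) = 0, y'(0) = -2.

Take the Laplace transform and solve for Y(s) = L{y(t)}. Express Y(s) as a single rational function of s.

Y(s) = (-2*s^2 - 153)/(s^4 + 2*s^3 + 78*s^2 + 162*s - 243)

Transform both sides with L{·}.
Using L{y''} = s^2 Y - s·y(0) - y'(0) and L{y'} = sY - y(0), with y(0) = 0, y'(0) = -2, the left side becomes (s^2 + 2*s - 3)Y - (-2).
The right side is L{sin(9*t)} = 9/(s^2 + 81).
So (s^2 + 2*s - 3)Y = 9/(s^2 + 81) + (-2).
Solve for Y(s) and write it as one ratio of polynomials.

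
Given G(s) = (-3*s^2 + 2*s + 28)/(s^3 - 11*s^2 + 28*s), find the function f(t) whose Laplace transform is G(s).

f(t) = -5*exp(7*t) + exp(4*t) + 1

Factor the denominator: s^3 - 11*s^2 + 28*s = s*(s - 7)*(s - 4).
Partial fraction decomposition gives [1/s] + [-5/(s - 7)] + [1/(s - 4)].
Invert each term: 1/(s - 0) ↔ e^(0t); -5/(s - 7) ↔ -5e^(7t); 1/(s - 4) ↔ e^(4t).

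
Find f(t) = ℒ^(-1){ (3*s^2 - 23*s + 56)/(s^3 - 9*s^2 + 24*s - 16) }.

Factor the denominator: s^3 - 9*s^2 + 24*s - 16 = (s - 4)^2*(s - 1).
Partial fraction decomposition gives [-1/(s - 4)] + [4/(s - 4)^2] + [4/(s - 1)].
Invert each term: -1/(s - 4) ↔ -e^(4t); 4/(s - 4)^2 ↔ 4t·e^(4t); 4/(s - 1) ↔ 4e^(t).

f(t) = 4*t*exp(4*t) - exp(4*t) + 4*exp(t)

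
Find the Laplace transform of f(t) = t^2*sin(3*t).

L{sin(3t)} = 3/(s^2 + 9).
Then apply L{t^2·g(t)} = (-1)^2 d^2/ds^2[G(s)] with G(s) = 3/(s^2 + 9):
differentiating 2 times and applying the sign gives 18*(s^2 - 3)/(s^2 + 9)^3.

18*(s^2 - 3)/(s^2 + 9)^3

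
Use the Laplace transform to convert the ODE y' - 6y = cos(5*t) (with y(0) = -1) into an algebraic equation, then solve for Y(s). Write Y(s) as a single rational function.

Y(s) = (-s^2 + s - 25)/(s^3 - 6*s^2 + 25*s - 150)

Transform both sides with L{·}.
With L{y'} = sY - y(0) = sY - (-1): the LHS transforms to (s - 6)Y - (-1).
The right side is L{cos(5*t)} = s/(s^2 + 25).
So (s - 6)Y = s/(s^2 + 25) + (-1).
Isolate Y and clear denominators.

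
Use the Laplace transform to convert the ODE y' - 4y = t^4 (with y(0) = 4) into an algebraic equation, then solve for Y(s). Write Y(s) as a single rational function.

Y(s) = (4*s^5 + 24)/(s^6 - 4*s^5)

Take the Laplace transform of both sides.
The derivative rules (L{y'} = sY - y(0) = sY - 4) turn the left side into (s - 4)Y - (4).
The right side is L{t^4} = 24/s^5.
So (s - 4)Y = 24/s^5 + (4).
Divide through and combine into a single rational function.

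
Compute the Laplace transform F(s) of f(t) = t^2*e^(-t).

F(s) = 2/(s + 1)^3

L{e^(-t)} = 1/(s + 1).
Then apply L{t^2·g(t)} = (-1)^2 d^2/ds^2[G(s)] with G(s) = 1/(s + 1):
differentiating 2 times and applying the sign gives 2/(s + 1)^3.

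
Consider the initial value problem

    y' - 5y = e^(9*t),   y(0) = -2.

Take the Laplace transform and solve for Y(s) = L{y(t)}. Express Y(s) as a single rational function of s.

Transform both sides with L{·}.
Using L{y'} = sY - y(0) = sY - (-2), the left side becomes (s - 5)Y - (-2).
The right side is L{e^(9*t)} = 1/(s - 9).
So (s - 5)Y = 1/(s - 9) + (-2).
Solve for Y(s) and write it as one ratio of polynomials.

Y(s) = (-2*s + 19)/(s^2 - 14*s + 45)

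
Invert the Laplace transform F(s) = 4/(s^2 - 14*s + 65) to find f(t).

Rewrite the denominator: s^2 - 14*s + 65 = (s - 7)^2 + 16.
The form in (s - 7) signals a first-shifting-theorem factor e^(7t).
Since L{sin(4t)} = 4/(s^2 + 16), the inverse is e^(7*t)*sin(4*t).

f(t) = exp(7*t)*sin(4*t)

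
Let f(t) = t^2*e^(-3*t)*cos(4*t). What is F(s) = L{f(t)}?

L{cos(4t)} = s/(s^2 + 16).
Multiplying by e^(-3t) shifts s → s + 3, so L{e^(-3*t)*cos(4*t)} = (s + 3)/((s + 3)^2 + 16).
Then apply L{t^2·g(t)} = (-1)^2 d^2/ds^2[G(s)] with G(s) = (s + 3)/((s + 3)^2 + 16):
differentiating 2 times and applying the sign gives 2*(s + 3)*(s^2 + 6*s - 39)/(s^2 + 6*s + 25)^3.

F(s) = 2*(s + 3)*(s^2 + 6*s - 39)/(s^2 + 6*s + 25)^3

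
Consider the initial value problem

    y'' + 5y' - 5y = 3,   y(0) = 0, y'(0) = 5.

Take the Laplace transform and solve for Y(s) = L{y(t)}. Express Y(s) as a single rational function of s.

Transform both sides with L{·}.
With L{y''} = s^2 Y - s·y(0) - y'(0) and L{y'} = sY - y(0), with y(0) = 0, y'(0) = 5: the LHS transforms to (s^2 + 5*s - 5)Y - (5).
The right side is L{3} = 3/s.
So (s^2 + 5*s - 5)Y = 3/s + (5).
Isolate Y and clear denominators.

Y(s) = (5*s + 3)/(s^3 + 5*s^2 - 5*s)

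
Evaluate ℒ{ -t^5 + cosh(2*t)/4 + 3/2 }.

s/(4*(s^2 - 4)) + 3/(2*s) - 120/s^6

By linearity of the Laplace transform, transform each term separately.
L{3/2} = (3/2)/s; (1/4)·[L{cosh(2t)} = s/(s^2 - 4)]; (-1)·[L{t^5} = 5!/s^6 = 120/s^6].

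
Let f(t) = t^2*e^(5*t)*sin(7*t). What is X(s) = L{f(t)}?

X(s) = 14*(3*s^2 - 30*s + 26)/(s^2 - 10*s + 74)^3

L{sin(7t)} = 7/(s^2 + 49).
Multiplying by e^(5t) shifts s → s - 5, so L{e^(5*t)*sin(7*t)} = 7/((s - 5)^2 + 49).
Then apply L{t^2·g(t)} = (-1)^2 d^2/ds^2[G(s)] with G(s) = 7/((s - 5)^2 + 49):
differentiating 2 times and applying the sign gives 14*(3*s^2 - 30*s + 26)/(s^2 - 10*s + 74)^3.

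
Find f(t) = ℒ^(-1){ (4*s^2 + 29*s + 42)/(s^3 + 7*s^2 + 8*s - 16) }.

f(t) = 2*t*exp(-4*t) + 3*exp(t) + exp(-4*t)

Factor the denominator: s^3 + 7*s^2 + 8*s - 16 = (s - 1)*(s + 4)^2.
Partial fraction decomposition gives [1/(s + 4)] + [2/(s + 4)^2] + [3/(s - 1)].
Invert each term: 1/(s + 4) ↔ e^(-4t); 2/(s + 4)^2 ↔ 2t·e^(-4t); 3/(s - 1) ↔ 3e^(t).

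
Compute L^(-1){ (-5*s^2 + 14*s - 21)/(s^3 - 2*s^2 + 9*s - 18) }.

-exp(2*t) + 2*sin(3*t) - 4*cos(3*t)

Factor the denominator: s^3 - 2*s^2 + 9*s - 18 = (s - 2)*(s^2 + 9).
Partial fraction decomposition gives [-1/(s - 2)] + [-4*s/(s^2 + 9)] + [6/(s^2 + 9)].
Invert each term: -1/(s - 2) ↔ -e^(2t); -4·s/(s^2 + 9) ↔ -4cos(3t); 2·3/(s^2 + 9) ↔ 2sin(3t).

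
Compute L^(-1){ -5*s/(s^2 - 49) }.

Since L{cosh(7t)} = s/(s^2 - 49), the inverse is cosh(7*t), scaled by -5.

-5*cosh(7*t)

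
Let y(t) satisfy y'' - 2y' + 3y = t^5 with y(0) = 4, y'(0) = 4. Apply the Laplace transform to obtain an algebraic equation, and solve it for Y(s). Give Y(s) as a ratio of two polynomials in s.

Laplace-transform each side.
Using L{y''} = s^2 Y - s·y(0) - y'(0) and L{y'} = sY - y(0), with y(0) = 4, y'(0) = 4, the left side becomes (s^2 - 2*s + 3)Y - (4*s - 4).
The right side is L{t^5} = 120/s^6.
So (s^2 - 2*s + 3)Y = 120/s^6 + (4*s - 4).
Isolate Y and clear denominators.

Y(s) = (4*s^7 - 4*s^6 + 120)/(s^8 - 2*s^7 + 3*s^6)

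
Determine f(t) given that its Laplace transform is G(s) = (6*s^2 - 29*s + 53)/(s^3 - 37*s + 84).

Factor the denominator: s^3 - 37*s + 84 = (s - 4)*(s - 3)*(s + 7).
Partial fraction decomposition gives [5/(s + 7)] + [3/(s - 4)] + [-2/(s - 3)].
Invert each term: 5/(s + 7) ↔ 5e^(-7t); 3/(s - 4) ↔ 3e^(4t); -2/(s - 3) ↔ -2e^(3t).

f(t) = 3*exp(4*t) - 2*exp(3*t) + 5*exp(-7*t)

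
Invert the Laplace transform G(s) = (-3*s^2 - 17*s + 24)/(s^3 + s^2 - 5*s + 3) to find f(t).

f(t) = t*exp(t) - 6*exp(t) + 3*exp(-3*t)

Factor the denominator: s^3 + s^2 - 5*s + 3 = (s - 1)^2*(s + 3).
Partial fraction decomposition gives [-6/(s - 1)] + [(s - 1)^(-2)] + [3/(s + 3)].
Invert each term: -6/(s - 1) ↔ -6e^(t); 1/(s - 1)^2 ↔ t·e^(t); 3/(s + 3) ↔ 3e^(-3t).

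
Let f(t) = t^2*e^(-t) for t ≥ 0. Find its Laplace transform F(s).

L{e^(-t)} = 1/(s + 1).
Then apply L{t^2·g(t)} = (-1)^2 d^2/ds^2[G(s)] with G(s) = 1/(s + 1):
differentiating 2 times and applying the sign gives 2/(s + 1)^3.

F(s) = 2/(s + 1)^3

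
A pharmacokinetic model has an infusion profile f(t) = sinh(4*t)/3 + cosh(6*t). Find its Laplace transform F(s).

Apply the Laplace transform termwise.
L{cosh(6t)} = s/(s^2 - 36); (1/3)·[L{sinh(4t)} = 4/(s^2 - 16)].

F(s) = s/(s^2 - 36) + 4/(3*(s^2 - 16))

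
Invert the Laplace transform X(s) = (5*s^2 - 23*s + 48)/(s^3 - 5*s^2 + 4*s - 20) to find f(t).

f(t) = 2*exp(5*t) - 4*sin(2*t) + 3*cos(2*t)

Factor the denominator: s^3 - 5*s^2 + 4*s - 20 = (s - 5)*(s^2 + 4).
Partial fraction decomposition gives [2/(s - 5)] + [3*s/(s^2 + 4)] + [-8/(s^2 + 4)].
Invert each term: 2/(s - 5) ↔ 2e^(5t); 3·s/(s^2 + 4) ↔ 3cos(2t); -4·2/(s^2 + 4) ↔ -4sin(2t).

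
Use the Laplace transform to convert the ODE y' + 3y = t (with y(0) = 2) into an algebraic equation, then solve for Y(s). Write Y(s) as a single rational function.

Apply the Laplace transform to the equation.
The derivative rules (L{y'} = sY - y(0) = sY - 2) turn the left side into (s + 3)Y - (2).
The right side is L{t} = s^(-2).
So (s + 3)Y = s^(-2) + (2).
Divide through and combine into a single rational function.

Y(s) = (2*s^2 + 1)/(s^3 + 3*s^2)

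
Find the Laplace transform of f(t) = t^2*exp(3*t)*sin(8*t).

16*(3*s^2 - 18*s - 37)/(s^2 - 6*s + 73)^3

L{sin(8t)} = 8/(s^2 + 64).
Multiplying by e^(3t) shifts s → s - 3, so L{exp(3*t)*sin(8*t)} = 8/((s - 3)^2 + 64).
Then apply L{t^2·g(t)} = (-1)^2 d^2/ds^2[G(s)] with G(s) = 8/((s - 3)^2 + 64):
differentiating 2 times and applying the sign gives 16*(3*s^2 - 18*s - 37)/(s^2 - 6*s + 73)^3.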